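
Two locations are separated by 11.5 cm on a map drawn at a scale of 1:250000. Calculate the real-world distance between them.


ground = 11.5 cm * 250000 / 100 = 28750.0 m = 28.75 km

28.75 km


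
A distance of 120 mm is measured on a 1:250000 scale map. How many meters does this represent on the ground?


ground = 120 mm * 250000 / 1000 = 30000.0 m

30000.0 m


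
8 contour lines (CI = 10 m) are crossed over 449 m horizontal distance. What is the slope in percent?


elevation change = 8 * 10 = 80 m
slope = 80 / 449 * 100 = 17.8%

17.8%


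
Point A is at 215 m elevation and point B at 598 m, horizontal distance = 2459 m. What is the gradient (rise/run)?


gradient = (598 - 215) / 2459 = 383 / 2459 = 0.1558

0.1558


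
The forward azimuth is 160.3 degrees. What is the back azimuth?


back azimuth = (160.3 + 180) mod 360 = 340.3 degrees

340.3 degrees


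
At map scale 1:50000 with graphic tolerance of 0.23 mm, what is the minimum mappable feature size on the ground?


ground = 0.23 mm * 50000 / 1000 = 11.5 m

11.5 m


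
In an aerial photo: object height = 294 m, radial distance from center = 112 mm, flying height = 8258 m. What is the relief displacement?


d = h * r / H = 294 * 112 / 8258 = 3.99 mm

3.99 mm


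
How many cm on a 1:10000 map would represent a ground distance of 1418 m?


map_cm = 1418 * 100 / 10000 = 14.18 cm

14.18 cm


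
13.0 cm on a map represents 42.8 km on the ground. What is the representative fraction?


ground = 42.8 km = 4280000 cm; RF denominator = ground / map = 4280000 / 13.0 ≈ 329231; RF = 1:329231

1:329231


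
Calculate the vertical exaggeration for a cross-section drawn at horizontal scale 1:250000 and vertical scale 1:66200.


VE = horizontal_scale / vertical_scale = 250000 / 66200 ≈ 3.8

3.8x


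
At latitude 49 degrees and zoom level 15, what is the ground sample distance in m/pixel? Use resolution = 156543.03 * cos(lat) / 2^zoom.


res = 156543.03 * cos(49) / 2^15 = 156543.03 * 0.65605903 / 32768 = 3.13 m/pixel

3.13 m/pixel


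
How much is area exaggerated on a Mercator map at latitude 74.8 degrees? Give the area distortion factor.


area_distortion = 1/cos^2(74.8) = 14.547

14.547


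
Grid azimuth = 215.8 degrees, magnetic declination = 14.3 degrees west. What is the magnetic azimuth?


magnetic azimuth = grid azimuth - declination (east +ve)
mag_az = 215.8 - -14.3 = 230.1 degrees

230.1 degrees


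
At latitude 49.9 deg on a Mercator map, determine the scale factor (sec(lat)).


SF = 1 / cos(49.9) = 1 / 0.644124 = 1.552

1.552


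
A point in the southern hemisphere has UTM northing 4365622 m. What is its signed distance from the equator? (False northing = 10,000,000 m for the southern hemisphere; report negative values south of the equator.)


For southern: actual = 4365622 - 10000000 = -5634378 m

-5634378 m


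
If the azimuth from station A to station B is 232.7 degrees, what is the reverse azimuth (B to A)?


back azimuth = (232.7 + 180) mod 360 = 52.7 degrees

52.7 degrees


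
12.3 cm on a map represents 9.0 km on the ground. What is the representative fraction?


ground = 9.0 km = 900000 cm; RF denominator = ground / map = 900000 / 12.3 ≈ 73171; RF = 1:73171

1:73171


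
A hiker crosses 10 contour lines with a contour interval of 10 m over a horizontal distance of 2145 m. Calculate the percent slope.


elevation change = 10 * 10 = 100 m
slope = 100 / 2145 * 100 = 4.7%

4.7%


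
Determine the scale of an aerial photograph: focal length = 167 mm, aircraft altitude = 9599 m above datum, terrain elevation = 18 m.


scale = f / (H - h) = 167 mm / 9581 m = 167 / 9581000 = 1:57371

1:57371


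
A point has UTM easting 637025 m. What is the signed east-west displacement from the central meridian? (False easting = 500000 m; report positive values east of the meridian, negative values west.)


displacement = 637025 - 500000 = 137025 m

137025 m


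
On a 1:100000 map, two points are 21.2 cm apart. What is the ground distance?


ground = 21.2 cm * 100000 / 100 = 21200.0 m = 21.2 km

21.2 km


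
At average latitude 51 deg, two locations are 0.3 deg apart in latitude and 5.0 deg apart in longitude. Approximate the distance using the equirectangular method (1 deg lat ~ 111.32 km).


dlat_km = 0.3 * 111.32 = 33.396
dlon_km = 5.0 * 111.32 * cos(51) ≈ 350.28
dist = sqrt(33.396^2 + 350.28^2) ≈ 351.9 km

351.9 km


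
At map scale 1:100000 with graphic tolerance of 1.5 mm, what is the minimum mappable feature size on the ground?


ground = 1.5 mm * 100000 / 1000 = 150.0 m

150.0 m


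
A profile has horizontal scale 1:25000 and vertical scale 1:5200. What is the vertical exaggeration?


VE = horizontal_scale / vertical_scale = 25000 / 5200 ≈ 4.8

4.8x


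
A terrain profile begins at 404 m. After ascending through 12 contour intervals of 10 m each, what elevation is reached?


elevation = 404 + 12 * 10 = 524 m

524 m


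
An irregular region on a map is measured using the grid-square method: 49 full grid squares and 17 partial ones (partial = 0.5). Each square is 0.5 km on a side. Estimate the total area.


effective squares = 49 + 17 * 0.5 = 57.5
area = 57.5 * 0.25 = 14.375 km^2

14.375 km^2


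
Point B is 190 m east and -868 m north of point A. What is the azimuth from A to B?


az = atan2(190, -868) = 167.7 deg
adjusted to 0-360: 167.7 degrees

167.7 degrees


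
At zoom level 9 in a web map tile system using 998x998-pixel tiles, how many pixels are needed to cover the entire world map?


tiles per axis = 2^9 = 512
total tiles = 512^2 = 262144
pixels per axis = 512 * 998 = 510976
total pixels = 510976^2 = 261096472576

261096472576 pixels


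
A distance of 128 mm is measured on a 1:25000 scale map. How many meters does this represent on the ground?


ground = 128 mm * 25000 / 1000 = 3200.0 m

3200.0 m


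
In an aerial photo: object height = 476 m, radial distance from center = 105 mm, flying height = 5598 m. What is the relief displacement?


d = h * r / H = 476 * 105 / 5598 = 8.93 mm

8.93 mm


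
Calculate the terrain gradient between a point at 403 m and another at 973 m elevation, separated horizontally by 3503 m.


gradient = (973 - 403) / 3503 = 570 / 3503 = 0.1627

0.1627


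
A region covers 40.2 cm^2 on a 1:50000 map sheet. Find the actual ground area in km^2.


ground_area = 40.2 * (50000/100)^2 = 10050000.0 m^2 = 10.05 km^2

10.05 km^2


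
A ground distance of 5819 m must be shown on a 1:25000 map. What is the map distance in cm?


map_cm = 5819 * 100 / 25000 = 23.276 cm ≈ 23.28 cm

23.28 cm


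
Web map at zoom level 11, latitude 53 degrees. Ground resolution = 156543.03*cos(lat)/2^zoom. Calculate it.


res = 156543.03 * cos(53) / 2^11 = 156543.03 * 0.60181502 / 2048 = 46.0 m/pixel

46.0 m/pixel


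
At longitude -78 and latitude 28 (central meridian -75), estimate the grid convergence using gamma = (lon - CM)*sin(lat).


gamma = (-78 - -75) * sin(28) = -3 * 0.469472 = -1.408 degrees

-1.408 degrees


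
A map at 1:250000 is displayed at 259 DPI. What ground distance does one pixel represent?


pixel_cm = 2.54 / 259 ≈ 0.009807 cm
ground = pixel_cm * 250000 / 100 = 2.54 * 250000 / (259 * 100) = 635000 / 25900 ≈ 24.52 m

24.52 m


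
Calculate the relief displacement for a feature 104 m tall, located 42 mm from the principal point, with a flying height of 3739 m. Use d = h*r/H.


d = h * r / H = 104 * 42 / 3739 = 1.17 mm

1.17 mm


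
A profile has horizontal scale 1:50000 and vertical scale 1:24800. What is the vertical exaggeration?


VE = horizontal_scale / vertical_scale = 50000 / 24800 ≈ 2.0

2.0x


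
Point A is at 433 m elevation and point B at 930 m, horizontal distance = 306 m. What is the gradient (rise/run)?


gradient = (930 - 433) / 306 = 497 / 306 = 1.6242

1.6242


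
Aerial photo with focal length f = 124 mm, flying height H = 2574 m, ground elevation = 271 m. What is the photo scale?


scale = f / (H - h) = 124 mm / 2303 m = 124 / 2303000 = 1:18573

1:18573


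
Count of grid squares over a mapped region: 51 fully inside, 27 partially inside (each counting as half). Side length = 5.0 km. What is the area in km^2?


effective squares = 51 + 27 * 0.5 = 64.5
area = 64.5 * 25.0 = 1612.5 km^2

1612.5 km^2


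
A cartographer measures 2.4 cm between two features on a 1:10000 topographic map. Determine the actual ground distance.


ground = 2.4 cm * 10000 / 100 = 240.0 m

240.0 m


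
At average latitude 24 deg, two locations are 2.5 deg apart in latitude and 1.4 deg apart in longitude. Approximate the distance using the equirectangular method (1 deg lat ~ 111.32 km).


dlat_km = 2.5 * 111.32 = 278.3
dlon_km = 1.4 * 111.32 * cos(24) ≈ 142.374
dist = sqrt(278.3^2 + 142.374^2) ≈ 312.6 km

312.6 km


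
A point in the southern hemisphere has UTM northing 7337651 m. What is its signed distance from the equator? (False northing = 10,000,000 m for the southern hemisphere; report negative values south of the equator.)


For southern: actual = 7337651 - 10000000 = -2662349 m

-2662349 m


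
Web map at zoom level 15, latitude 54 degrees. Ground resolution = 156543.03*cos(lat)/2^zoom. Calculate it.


res = 156543.03 * cos(54) / 2^15 = 156543.03 * 0.58778525 / 32768 = 2.81 m/pixel

2.81 m/pixel


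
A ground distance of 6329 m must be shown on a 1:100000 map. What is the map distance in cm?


map_cm = 6329 * 100 / 100000 = 6.329 cm ≈ 6.33 cm

6.33 cm


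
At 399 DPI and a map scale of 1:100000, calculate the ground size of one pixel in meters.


pixel_cm = 2.54 / 399 ≈ 0.006366 cm
ground = pixel_cm * 100000 / 100 = 2.54 * 100000 / (399 * 100) = 254000 / 39900 ≈ 6.37 m

6.37 m


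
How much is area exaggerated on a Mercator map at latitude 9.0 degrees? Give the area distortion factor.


area_distortion = 1/cos^2(9.0) = 1.025

1.025


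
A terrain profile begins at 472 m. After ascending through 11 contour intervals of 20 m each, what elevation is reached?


elevation = 472 + 11 * 20 = 692 m

692 m


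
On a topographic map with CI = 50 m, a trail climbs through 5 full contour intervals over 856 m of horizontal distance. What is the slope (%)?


elevation change = 5 * 50 = 250 m
slope = 250 / 856 * 100 = 29.2%

29.2%


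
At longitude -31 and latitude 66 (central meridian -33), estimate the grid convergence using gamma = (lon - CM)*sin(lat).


gamma = (-31 - -33) * sin(66) = 2 * 0.913545 = 1.827 degrees

1.827 degrees


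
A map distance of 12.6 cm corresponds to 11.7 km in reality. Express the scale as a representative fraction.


ground = 11.7 km = 1170000 cm; RF denominator = ground / map = 1170000 / 12.6 ≈ 92857; RF = 1:92857

1:92857


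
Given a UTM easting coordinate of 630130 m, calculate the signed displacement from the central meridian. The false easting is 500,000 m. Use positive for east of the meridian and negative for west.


displacement = 630130 - 500000 = 130130 m

130130 m


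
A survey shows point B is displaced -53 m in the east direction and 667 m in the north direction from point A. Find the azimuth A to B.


az = atan2(-53, 667) = -4.5 deg
adjusted to 0-360: 355.5 degrees

355.5 degrees


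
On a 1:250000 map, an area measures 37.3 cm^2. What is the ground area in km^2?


ground_area = 37.3 * (250000/100)^2 = 233125000.0 m^2 = 233.125 km^2

233.125 km^2


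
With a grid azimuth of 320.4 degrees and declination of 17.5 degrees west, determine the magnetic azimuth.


magnetic azimuth = grid azimuth - declination (east +ve)
mag_az = 320.4 - -17.5 = 337.9 degrees

337.9 degrees


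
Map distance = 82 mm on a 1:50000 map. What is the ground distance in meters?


ground = 82 mm * 50000 / 1000 = 4100.0 m

4100.0 m


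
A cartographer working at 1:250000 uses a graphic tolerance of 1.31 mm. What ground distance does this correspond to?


ground = 1.31 mm * 250000 / 1000 = 327.5 m

327.5 m


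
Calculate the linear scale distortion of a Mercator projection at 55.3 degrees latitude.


SF = 1 / cos(55.3) = 1 / 0.56928 = 1.757

1.757


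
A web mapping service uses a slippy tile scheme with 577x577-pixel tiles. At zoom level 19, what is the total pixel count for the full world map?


tiles per axis = 2^19 = 524288
total tiles = 524288^2 = 274877906944
pixels per axis = 524288 * 577 = 302514176
total pixels = 302514176^2 = 91514826680958976

91514826680958976 pixels


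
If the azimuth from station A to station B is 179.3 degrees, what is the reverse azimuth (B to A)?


back azimuth = (179.3 + 180) mod 360 = 359.3 degrees

359.3 degrees


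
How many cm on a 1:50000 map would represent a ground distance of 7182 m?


map_cm = 7182 * 100 / 50000 = 14.364 cm ≈ 14.36 cm

14.36 cm


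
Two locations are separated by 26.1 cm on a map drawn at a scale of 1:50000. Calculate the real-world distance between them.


ground = 26.1 cm * 50000 / 100 = 13050.0 m = 13.05 km

13.05 km


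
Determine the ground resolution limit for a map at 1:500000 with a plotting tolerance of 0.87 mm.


ground = 0.87 mm * 500000 / 1000 = 435.0 m

435.0 m


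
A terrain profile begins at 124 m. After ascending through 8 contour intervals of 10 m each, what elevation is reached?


elevation = 124 + 8 * 10 = 204 m

204 m


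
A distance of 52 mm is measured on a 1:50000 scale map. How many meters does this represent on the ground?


ground = 52 mm * 50000 / 1000 = 2600.0 m

2600.0 m


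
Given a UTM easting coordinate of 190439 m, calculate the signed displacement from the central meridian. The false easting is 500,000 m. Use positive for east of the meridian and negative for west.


displacement = 190439 - 500000 = -309561 m

-309561 m


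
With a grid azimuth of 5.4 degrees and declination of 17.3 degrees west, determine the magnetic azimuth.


magnetic azimuth = grid azimuth - declination (east +ve)
mag_az = 5.4 - -17.3 = 22.7 degrees

22.7 degrees


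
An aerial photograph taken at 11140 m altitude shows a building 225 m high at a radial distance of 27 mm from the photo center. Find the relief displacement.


d = h * r / H = 225 * 27 / 11140 = 0.55 mm

0.55 mm


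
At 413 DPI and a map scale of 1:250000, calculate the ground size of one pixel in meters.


pixel_cm = 2.54 / 413 ≈ 0.00615 cm
ground = pixel_cm * 250000 / 100 = 2.54 * 250000 / (413 * 100) = 635000 / 41300 ≈ 15.38 m

15.38 m


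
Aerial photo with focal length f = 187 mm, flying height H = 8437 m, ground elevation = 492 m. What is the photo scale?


scale = f / (H - h) = 187 mm / 7945 m = 187 / 7945000 = 1:42487

1:42487


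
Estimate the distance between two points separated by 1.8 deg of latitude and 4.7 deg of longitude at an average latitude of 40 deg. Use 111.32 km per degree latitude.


dlat_km = 1.8 * 111.32 = 200.376
dlon_km = 4.7 * 111.32 * cos(40) ≈ 400.798
dist = sqrt(200.376^2 + 400.798^2) ≈ 448.1 km

448.1 km


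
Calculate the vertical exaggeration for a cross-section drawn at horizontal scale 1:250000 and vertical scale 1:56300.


VE = horizontal_scale / vertical_scale = 250000 / 56300 ≈ 4.4

4.4x


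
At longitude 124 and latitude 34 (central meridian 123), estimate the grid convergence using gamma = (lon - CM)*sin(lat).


gamma = (124 - 123) * sin(34) = 1 * 0.559193 = 0.559 degrees

0.559 degrees


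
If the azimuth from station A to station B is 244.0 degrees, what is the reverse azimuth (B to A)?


back azimuth = (244.0 + 180) mod 360 = 64.0 degrees

64.0 degrees


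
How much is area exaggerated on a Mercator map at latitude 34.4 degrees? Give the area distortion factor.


area_distortion = 1/cos^2(34.4) = 1.469

1.469


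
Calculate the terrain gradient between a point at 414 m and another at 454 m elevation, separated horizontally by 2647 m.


gradient = (454 - 414) / 2647 = 40 / 2647 = 0.0151

0.0151


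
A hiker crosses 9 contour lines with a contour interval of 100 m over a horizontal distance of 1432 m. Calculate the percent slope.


elevation change = 9 * 100 = 900 m
slope = 900 / 1432 * 100 = 62.8%

62.8%


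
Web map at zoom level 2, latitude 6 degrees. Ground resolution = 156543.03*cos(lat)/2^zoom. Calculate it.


res = 156543.03 * cos(6) / 2^2 = 156543.03 * 0.9945219 / 4 = 38921.37 m/pixel

38921.37 m/pixel


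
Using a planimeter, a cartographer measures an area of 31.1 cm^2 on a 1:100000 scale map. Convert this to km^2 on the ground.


ground_area = 31.1 * (100000/100)^2 = 31100000.0 m^2 = 31.1 km^2

31.1 km^2


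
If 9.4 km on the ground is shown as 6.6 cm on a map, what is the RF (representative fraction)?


ground = 9.4 km = 940000 cm; RF denominator = ground / map = 940000 / 6.6 ≈ 142424; RF = 1:142424

1:142424


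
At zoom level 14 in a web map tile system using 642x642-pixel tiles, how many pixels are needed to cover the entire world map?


tiles per axis = 2^14 = 16384
total tiles = 16384^2 = 268435456
pixels per axis = 16384 * 642 = 10518528
total pixels = 10518528^2 = 110639431286784

110639431286784 pixels


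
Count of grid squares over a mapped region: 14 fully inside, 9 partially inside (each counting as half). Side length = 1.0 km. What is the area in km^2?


effective squares = 14 + 9 * 0.5 = 18.5
area = 18.5 * 1.0 = 18.5 km^2

18.5 km^2


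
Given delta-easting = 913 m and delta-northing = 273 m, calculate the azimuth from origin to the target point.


az = atan2(913, 273) = 73.4 deg
adjusted to 0-360: 73.4 degrees

73.4 degrees


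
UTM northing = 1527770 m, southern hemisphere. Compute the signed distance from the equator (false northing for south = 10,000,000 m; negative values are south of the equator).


For southern: actual = 1527770 - 10000000 = -8472230 m

-8472230 m


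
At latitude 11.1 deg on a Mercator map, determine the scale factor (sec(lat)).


SF = 1 / cos(11.1) = 1 / 0.981293 = 1.019

1.019


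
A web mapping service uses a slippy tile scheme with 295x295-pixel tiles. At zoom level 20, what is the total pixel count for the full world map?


tiles per axis = 2^20 = 1048576
total tiles = 1048576^2 = 1099511627776
pixels per axis = 1048576 * 295 = 309329920
total pixels = 309329920^2 = 95684999407206400

95684999407206400 pixels


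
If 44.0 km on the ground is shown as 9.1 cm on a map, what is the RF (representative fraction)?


ground = 44.0 km = 4400000 cm; RF denominator = ground / map = 4400000 / 9.1 ≈ 483516; RF = 1:483516

1:483516


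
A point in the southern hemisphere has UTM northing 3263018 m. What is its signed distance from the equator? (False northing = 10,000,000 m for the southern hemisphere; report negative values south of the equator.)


For southern: actual = 3263018 - 10000000 = -6736982 m

-6736982 m


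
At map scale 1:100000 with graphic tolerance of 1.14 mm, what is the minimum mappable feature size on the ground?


ground = 1.14 mm * 100000 / 1000 = 114.0 m

114.0 m


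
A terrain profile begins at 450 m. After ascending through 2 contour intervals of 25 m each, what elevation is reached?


elevation = 450 + 2 * 25 = 500 m

500 m


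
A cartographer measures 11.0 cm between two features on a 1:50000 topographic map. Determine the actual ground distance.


ground = 11.0 cm * 50000 / 100 = 5500.0 m = 5.5 km

5.5 km


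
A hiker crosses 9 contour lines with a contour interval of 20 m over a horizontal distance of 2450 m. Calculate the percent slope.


elevation change = 9 * 20 = 180 m
slope = 180 / 2450 * 100 = 7.3%

7.3%


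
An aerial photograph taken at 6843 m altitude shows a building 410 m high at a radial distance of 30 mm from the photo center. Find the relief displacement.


d = h * r / H = 410 * 30 / 6843 = 1.8 mm

1.8 mm


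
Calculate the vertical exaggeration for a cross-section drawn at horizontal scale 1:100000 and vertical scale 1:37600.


VE = horizontal_scale / vertical_scale = 100000 / 37600 ≈ 2.7

2.7x


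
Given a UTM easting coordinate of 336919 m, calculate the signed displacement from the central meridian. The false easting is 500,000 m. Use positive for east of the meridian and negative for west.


displacement = 336919 - 500000 = -163081 m

-163081 m


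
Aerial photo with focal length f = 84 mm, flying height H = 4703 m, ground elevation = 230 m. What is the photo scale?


scale = f / (H - h) = 84 mm / 4473 m = 84 / 4473000 = 1:53250

1:53250


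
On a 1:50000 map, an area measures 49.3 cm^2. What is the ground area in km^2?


ground_area = 49.3 * (50000/100)^2 = 12325000.0 m^2 = 12.325 km^2

12.325 km^2


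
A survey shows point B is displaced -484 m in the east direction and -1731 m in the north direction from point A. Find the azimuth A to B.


az = atan2(-484, -1731) = -164.4 deg
adjusted to 0-360: 195.6 degrees

195.6 degrees


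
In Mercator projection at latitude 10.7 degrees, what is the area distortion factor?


area_distortion = 1/cos^2(10.7) = 1.036

1.036


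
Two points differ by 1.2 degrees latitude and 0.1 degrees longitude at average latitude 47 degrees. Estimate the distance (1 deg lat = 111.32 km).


dlat_km = 1.2 * 111.32 = 133.584
dlon_km = 0.1 * 111.32 * cos(47) ≈ 7.592
dist = sqrt(133.584^2 + 7.592^2) ≈ 133.8 km

133.8 km


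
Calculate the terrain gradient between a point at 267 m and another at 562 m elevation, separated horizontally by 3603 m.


gradient = (562 - 267) / 3603 = 295 / 3603 = 0.0819

0.0819


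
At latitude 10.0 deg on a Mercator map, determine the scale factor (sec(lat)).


SF = 1 / cos(10.0) = 1 / 0.984808 = 1.015

1.015


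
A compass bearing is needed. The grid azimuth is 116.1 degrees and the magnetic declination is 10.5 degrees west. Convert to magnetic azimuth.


magnetic azimuth = grid azimuth - declination (east +ve)
mag_az = 116.1 - -10.5 = 126.6 degrees

126.6 degrees


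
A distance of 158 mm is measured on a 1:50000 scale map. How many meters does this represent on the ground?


ground = 158 mm * 50000 / 1000 = 7900.0 m

7900.0 m


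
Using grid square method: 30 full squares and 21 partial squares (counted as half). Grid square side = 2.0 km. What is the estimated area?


effective squares = 30 + 21 * 0.5 = 40.5
area = 40.5 * 4.0 = 162.0 km^2

162.0 km^2


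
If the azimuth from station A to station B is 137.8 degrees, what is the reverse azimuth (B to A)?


back azimuth = (137.8 + 180) mod 360 = 317.8 degrees

317.8 degrees


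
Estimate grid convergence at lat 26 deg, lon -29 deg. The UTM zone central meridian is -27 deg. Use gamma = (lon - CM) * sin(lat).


gamma = (-29 - -27) * sin(26) = -2 * 0.438371 = -0.877 degrees

-0.877 degrees


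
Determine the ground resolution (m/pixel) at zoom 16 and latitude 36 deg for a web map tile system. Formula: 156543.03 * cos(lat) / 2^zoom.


res = 156543.03 * cos(36) / 2^16 = 156543.03 * 0.80901699 / 65536 = 1.93 m/pixel

1.93 m/pixel


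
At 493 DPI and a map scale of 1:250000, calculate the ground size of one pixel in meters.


pixel_cm = 2.54 / 493 ≈ 0.005152 cm
ground = pixel_cm * 250000 / 100 = 2.54 * 250000 / (493 * 100) = 635000 / 49300 ≈ 12.88 m

12.88 m


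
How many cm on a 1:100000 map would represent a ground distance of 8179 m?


map_cm = 8179 * 100 / 100000 = 8.179 cm ≈ 8.18 cm

8.18 cm


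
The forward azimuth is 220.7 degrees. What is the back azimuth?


back azimuth = (220.7 + 180) mod 360 = 40.7 degrees

40.7 degrees


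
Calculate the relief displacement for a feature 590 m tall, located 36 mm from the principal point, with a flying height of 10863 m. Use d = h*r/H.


d = h * r / H = 590 * 36 / 10863 = 1.96 mm

1.96 mm


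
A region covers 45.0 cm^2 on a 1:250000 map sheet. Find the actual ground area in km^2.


ground_area = 45.0 * (250000/100)^2 = 281250000.0 m^2 = 281.25 km^2

281.25 km^2


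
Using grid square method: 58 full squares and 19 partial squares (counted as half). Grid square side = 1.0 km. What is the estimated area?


effective squares = 58 + 19 * 0.5 = 67.5
area = 67.5 * 1.0 = 67.5 km^2

67.5 km^2


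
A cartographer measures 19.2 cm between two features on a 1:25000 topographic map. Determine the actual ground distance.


ground = 19.2 cm * 25000 / 100 = 4800.0 m = 4.8 km

4.8 km


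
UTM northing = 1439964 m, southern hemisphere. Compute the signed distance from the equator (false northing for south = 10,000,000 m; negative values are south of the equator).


For southern: actual = 1439964 - 10000000 = -8560036 m

-8560036 m


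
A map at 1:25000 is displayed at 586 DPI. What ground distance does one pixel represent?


pixel_cm = 2.54 / 586 ≈ 0.004334 cm
ground = pixel_cm * 25000 / 100 = 2.54 * 25000 / (586 * 100) = 63500 / 58600 ≈ 1.08 m

1.08 m


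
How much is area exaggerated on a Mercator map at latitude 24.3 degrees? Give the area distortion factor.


area_distortion = 1/cos^2(24.3) = 1.204

1.204


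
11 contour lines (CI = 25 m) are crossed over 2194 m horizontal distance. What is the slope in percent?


elevation change = 11 * 25 = 275 m
slope = 275 / 2194 * 100 = 12.5%

12.5%


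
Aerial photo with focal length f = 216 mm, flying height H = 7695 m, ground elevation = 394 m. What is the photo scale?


scale = f / (H - h) = 216 mm / 7301 m = 216 / 7301000 = 1:33801

1:33801


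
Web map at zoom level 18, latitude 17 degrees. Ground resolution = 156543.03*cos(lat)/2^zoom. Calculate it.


res = 156543.03 * cos(17) / 2^18 = 156543.03 * 0.95630476 / 262144 = 0.57 m/pixel

0.57 m/pixel


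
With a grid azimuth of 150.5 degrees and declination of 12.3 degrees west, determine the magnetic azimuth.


magnetic azimuth = grid azimuth - declination (east +ve)
mag_az = 150.5 - -12.3 = 162.8 degrees

162.8 degrees


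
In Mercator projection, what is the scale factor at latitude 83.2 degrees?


SF = 1 / cos(83.2) = 1 / 0.118404 = 8.446

8.446


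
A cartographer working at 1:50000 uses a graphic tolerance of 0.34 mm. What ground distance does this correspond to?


ground = 0.34 mm * 50000 / 1000 = 17.0 m

17.0 m


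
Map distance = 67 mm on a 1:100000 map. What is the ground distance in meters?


ground = 67 mm * 100000 / 1000 = 6700.0 m

6700.0 m


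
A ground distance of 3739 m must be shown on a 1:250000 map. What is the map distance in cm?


map_cm = 3739 * 100 / 250000 = 1.4956 cm ≈ 1.5 cm

1.5 cm


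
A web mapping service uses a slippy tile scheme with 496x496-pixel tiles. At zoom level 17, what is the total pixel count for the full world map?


tiles per axis = 2^17 = 131072
total tiles = 131072^2 = 17179869184
pixels per axis = 131072 * 496 = 65011712
total pixels = 65011712^2 = 4226522697170944

4226522697170944 pixels


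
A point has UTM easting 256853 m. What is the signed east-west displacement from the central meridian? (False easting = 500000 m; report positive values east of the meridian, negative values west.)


displacement = 256853 - 500000 = -243147 m

-243147 m


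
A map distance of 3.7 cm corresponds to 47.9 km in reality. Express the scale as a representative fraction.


ground = 47.9 km = 4790000 cm; RF denominator = ground / map = 4790000 / 3.7 ≈ 1294595; RF = 1:1294595

1:1294595


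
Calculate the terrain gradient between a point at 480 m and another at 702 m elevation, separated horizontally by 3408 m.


gradient = (702 - 480) / 3408 = 222 / 3408 = 0.0651

0.0651


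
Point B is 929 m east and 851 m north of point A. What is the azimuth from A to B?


az = atan2(929, 851) = 47.5 deg
adjusted to 0-360: 47.5 degrees

47.5 degrees


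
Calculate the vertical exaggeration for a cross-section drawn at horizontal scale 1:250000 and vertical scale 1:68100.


VE = horizontal_scale / vertical_scale = 250000 / 68100 ≈ 3.7

3.7x


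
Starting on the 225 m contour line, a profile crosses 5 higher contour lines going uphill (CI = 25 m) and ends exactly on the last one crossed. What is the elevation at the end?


elevation = 225 + 5 * 25 = 350 m

350 m


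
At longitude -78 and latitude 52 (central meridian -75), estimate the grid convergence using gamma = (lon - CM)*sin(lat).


gamma = (-78 - -75) * sin(52) = -3 * 0.788011 = -2.364 degrees

-2.364 degrees


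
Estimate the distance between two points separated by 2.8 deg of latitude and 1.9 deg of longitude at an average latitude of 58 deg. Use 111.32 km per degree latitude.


dlat_km = 2.8 * 111.32 = 311.696
dlon_km = 1.9 * 111.32 * cos(58) ≈ 112.082
dist = sqrt(311.696^2 + 112.082^2) ≈ 331.2 km

331.2 km


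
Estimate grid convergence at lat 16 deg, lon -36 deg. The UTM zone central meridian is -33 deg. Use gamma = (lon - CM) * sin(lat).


gamma = (-36 - -33) * sin(16) = -3 * 0.275637 = -0.827 degrees

-0.827 degrees


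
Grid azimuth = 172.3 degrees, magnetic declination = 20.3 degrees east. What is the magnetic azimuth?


magnetic azimuth = grid azimuth - declination (east +ve)
mag_az = 172.3 - 20.3 = 152.0 degrees

152.0 degrees


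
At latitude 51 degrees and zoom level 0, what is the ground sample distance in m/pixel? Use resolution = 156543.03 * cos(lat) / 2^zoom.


res = 156543.03 * cos(51) / 2^0 = 156543.03 * 0.62932039 / 1 = 98515.72 m/pixel

98515.72 m/pixel


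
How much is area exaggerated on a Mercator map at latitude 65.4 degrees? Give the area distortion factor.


area_distortion = 1/cos^2(65.4) = 5.771

5.771


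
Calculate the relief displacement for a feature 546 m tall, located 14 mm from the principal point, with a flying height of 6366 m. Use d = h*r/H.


d = h * r / H = 546 * 14 / 6366 = 1.2 mm

1.2 mm


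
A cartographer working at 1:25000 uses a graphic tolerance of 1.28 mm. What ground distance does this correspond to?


ground = 1.28 mm * 25000 / 1000 = 32.0 m

32.0 m


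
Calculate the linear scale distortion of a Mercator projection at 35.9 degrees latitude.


SF = 1 / cos(35.9) = 1 / 0.810042 = 1.235

1.235


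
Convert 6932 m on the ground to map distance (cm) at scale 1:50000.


map_cm = 6932 * 100 / 50000 = 13.864 cm ≈ 13.86 cm

13.86 cm


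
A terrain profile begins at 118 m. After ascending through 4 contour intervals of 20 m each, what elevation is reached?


elevation = 118 + 4 * 20 = 198 m

198 m


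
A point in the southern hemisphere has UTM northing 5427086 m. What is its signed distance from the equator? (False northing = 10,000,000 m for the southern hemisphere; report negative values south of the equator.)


For southern: actual = 5427086 - 10000000 = -4572914 m

-4572914 m


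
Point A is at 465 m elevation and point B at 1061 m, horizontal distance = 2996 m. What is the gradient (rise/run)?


gradient = (1061 - 465) / 2996 = 596 / 2996 = 0.1989

0.1989


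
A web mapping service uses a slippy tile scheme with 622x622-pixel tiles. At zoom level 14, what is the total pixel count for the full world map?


tiles per axis = 2^14 = 16384
total tiles = 16384^2 = 268435456
pixels per axis = 16384 * 622 = 10190848
total pixels = 10190848^2 = 103853382959104

103853382959104 pixels


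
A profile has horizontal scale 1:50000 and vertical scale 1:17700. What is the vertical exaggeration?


VE = horizontal_scale / vertical_scale = 50000 / 17700 ≈ 2.8

2.8x


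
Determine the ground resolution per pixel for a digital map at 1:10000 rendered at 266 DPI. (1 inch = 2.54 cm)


pixel_cm = 2.54 / 266 ≈ 0.009549 cm
ground = pixel_cm * 10000 / 100 = 2.54 * 10000 / (266 * 100) = 25400 / 26600 ≈ 0.95 m

0.95 m


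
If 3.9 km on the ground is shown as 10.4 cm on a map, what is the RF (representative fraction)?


ground = 3.9 km = 390000 cm; RF denominator = ground / map = 390000 / 10.4 = 37500; RF = 1:37500

1:37500


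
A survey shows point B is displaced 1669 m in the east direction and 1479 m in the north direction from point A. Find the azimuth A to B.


az = atan2(1669, 1479) = 48.5 deg
adjusted to 0-360: 48.5 degrees

48.5 degrees


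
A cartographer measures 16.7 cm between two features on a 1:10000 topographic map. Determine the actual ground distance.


ground = 16.7 cm * 10000 / 100 = 1670.0 m = 1.67 km

1.67 km


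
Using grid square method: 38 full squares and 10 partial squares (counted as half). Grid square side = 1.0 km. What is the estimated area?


effective squares = 38 + 10 * 0.5 = 43.0
area = 43.0 * 1.0 = 43.0 km^2

43.0 km^2


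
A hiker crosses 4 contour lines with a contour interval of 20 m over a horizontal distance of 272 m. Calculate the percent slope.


elevation change = 4 * 20 = 80 m
slope = 80 / 272 * 100 = 29.4%

29.4%


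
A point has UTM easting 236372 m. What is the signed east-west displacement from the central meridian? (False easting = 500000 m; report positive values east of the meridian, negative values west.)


displacement = 236372 - 500000 = -263628 m

-263628 m


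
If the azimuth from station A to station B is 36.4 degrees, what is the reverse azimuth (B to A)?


back azimuth = (36.4 + 180) mod 360 = 216.4 degrees

216.4 degrees


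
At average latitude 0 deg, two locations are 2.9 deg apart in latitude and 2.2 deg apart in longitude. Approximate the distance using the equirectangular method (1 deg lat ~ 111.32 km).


dlat_km = 2.9 * 111.32 = 322.828
dlon_km = 2.2 * 111.32 * cos(0) ≈ 244.904
dist = sqrt(322.828^2 + 244.904^2) ≈ 405.2 km

405.2 km


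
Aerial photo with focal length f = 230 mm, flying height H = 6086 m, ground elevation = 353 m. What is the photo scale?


scale = f / (H - h) = 230 mm / 5733 m = 230 / 5733000 = 1:24926

1:24926


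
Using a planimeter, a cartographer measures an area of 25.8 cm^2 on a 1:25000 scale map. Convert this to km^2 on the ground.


ground_area = 25.8 * (25000/100)^2 = 1612500.0 m^2 = 1.6125 km^2 ≈ 1.613 km^2

1.613 km^2


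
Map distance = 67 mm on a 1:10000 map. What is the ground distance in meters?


ground = 67 mm * 10000 / 1000 = 670.0 m

670.0 m


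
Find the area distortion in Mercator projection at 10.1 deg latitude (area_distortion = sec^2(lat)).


area_distortion = 1/cos^2(10.1) = 1.032

1.032


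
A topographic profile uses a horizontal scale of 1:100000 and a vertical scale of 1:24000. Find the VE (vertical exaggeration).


VE = horizontal_scale / vertical_scale = 100000 / 24000 ≈ 4.2

4.2x


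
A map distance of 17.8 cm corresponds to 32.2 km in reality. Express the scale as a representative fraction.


ground = 32.2 km = 3220000 cm; RF denominator = ground / map = 3220000 / 17.8 ≈ 180899; RF = 1:180899

1:180899


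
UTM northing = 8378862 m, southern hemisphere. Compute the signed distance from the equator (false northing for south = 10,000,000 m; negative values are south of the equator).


For southern: actual = 8378862 - 10000000 = -1621138 m

-1621138 m


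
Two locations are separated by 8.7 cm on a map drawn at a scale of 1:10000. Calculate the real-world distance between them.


ground = 8.7 cm * 10000 / 100 = 870.0 m

870.0 m


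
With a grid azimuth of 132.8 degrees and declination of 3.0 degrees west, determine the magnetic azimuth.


magnetic azimuth = grid azimuth - declination (east +ve)
mag_az = 132.8 - -3.0 = 135.8 degrees

135.8 degrees


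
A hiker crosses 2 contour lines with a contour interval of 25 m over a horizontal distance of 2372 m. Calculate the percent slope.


elevation change = 2 * 25 = 50 m
slope = 50 / 2372 * 100 = 2.1%

2.1%


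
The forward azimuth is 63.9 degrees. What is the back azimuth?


back azimuth = (63.9 + 180) mod 360 = 243.9 degrees

243.9 degrees


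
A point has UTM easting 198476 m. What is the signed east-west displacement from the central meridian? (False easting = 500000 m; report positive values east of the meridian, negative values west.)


displacement = 198476 - 500000 = -301524 m

-301524 m


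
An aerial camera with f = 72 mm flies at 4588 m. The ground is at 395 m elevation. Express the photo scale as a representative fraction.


scale = f / (H - h) = 72 mm / 4193 m = 72 / 4193000 = 1:58236

1:58236


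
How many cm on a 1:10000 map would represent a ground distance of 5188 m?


map_cm = 5188 * 100 / 10000 = 51.88 cm

51.88 cm


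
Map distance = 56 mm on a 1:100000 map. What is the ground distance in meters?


ground = 56 mm * 100000 / 1000 = 5600.0 m

5600.0 m


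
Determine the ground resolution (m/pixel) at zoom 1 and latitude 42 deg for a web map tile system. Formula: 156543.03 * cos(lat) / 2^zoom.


res = 156543.03 * cos(42) / 2^1 = 156543.03 * 0.74314483 / 2 = 58167.07 m/pixel

58167.07 m/pixel


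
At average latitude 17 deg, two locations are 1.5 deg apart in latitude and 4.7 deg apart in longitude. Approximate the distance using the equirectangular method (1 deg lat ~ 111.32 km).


dlat_km = 1.5 * 111.32 = 166.98
dlon_km = 4.7 * 111.32 * cos(17) ≈ 500.342
dist = sqrt(166.98^2 + 500.342^2) ≈ 527.5 km

527.5 km


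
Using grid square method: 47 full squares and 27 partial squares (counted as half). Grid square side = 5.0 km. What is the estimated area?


effective squares = 47 + 27 * 0.5 = 60.5
area = 60.5 * 25.0 = 1512.5 km^2

1512.5 km^2


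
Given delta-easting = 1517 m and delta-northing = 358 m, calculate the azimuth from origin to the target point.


az = atan2(1517, 358) = 76.7 deg
adjusted to 0-360: 76.7 degrees

76.7 degrees


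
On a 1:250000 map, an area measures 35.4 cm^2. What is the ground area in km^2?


ground_area = 35.4 * (250000/100)^2 = 221250000.0 m^2 = 221.25 km^2

221.25 km^2


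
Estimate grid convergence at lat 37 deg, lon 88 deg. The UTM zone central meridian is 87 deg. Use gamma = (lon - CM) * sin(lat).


gamma = (88 - 87) * sin(37) = 1 * 0.601815 = 0.602 degrees

0.602 degrees


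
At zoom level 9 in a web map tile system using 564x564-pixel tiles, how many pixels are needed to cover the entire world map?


tiles per axis = 2^9 = 512
total tiles = 512^2 = 262144
pixels per axis = 512 * 564 = 288768
total pixels = 288768^2 = 83386957824

83386957824 pixels


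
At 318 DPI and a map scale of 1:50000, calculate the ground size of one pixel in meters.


pixel_cm = 2.54 / 318 ≈ 0.007987 cm
ground = pixel_cm * 50000 / 100 = 2.54 * 50000 / (318 * 100) = 127000 / 31800 ≈ 3.99 m

3.99 m


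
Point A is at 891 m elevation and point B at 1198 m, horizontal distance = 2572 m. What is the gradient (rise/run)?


gradient = (1198 - 891) / 2572 = 307 / 2572 = 0.1194

0.1194


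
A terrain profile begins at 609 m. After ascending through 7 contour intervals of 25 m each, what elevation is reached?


elevation = 609 + 7 * 25 = 784 m

784 m


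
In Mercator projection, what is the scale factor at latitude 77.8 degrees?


SF = 1 / cos(77.8) = 1 / 0.211325 = 4.732

4.732


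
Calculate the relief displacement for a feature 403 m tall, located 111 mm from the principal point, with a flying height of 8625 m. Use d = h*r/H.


d = h * r / H = 403 * 111 / 8625 = 5.19 mm

5.19 mm


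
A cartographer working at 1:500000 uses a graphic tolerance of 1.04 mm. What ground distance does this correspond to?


ground = 1.04 mm * 500000 / 1000 = 520.0 m

520.0 m


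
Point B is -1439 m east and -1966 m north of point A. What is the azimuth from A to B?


az = atan2(-1439, -1966) = -143.8 deg
adjusted to 0-360: 216.2 degrees

216.2 degrees


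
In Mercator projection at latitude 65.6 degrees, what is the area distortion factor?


area_distortion = 1/cos^2(65.6) = 5.86

5.86
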